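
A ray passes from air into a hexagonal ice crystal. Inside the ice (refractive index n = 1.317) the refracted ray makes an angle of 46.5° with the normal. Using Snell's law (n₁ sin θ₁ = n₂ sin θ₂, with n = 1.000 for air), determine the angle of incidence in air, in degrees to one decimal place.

72.8°

Snell: sin θ_i = n · sin θ_r = 1.317 × sin 46.5° = 1.317 × 0.7254 = 0.9553.
θ_i = arcsin(0.9553) = 72.81°.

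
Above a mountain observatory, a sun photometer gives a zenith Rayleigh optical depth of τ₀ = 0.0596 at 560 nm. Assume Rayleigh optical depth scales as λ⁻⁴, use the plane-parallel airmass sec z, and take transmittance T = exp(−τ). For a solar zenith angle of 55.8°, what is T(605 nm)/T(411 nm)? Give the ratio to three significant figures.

1.33

Airmass: sec 55.8° = 1.7791.
τ(605 nm) = 0.0596 × (560/605)⁴ × 1.7791 = 0.0596 × 0.7341 × 1.7791 = 0.0778.
τ(411 nm) = 0.0596 × (560/411)⁴ × 1.7791 = 0.0596 × 3.4466 × 1.7791 = 0.3655.
T(605)/T(411) = exp(τ_B − τ_A) = exp(0.2876) = 1.3332.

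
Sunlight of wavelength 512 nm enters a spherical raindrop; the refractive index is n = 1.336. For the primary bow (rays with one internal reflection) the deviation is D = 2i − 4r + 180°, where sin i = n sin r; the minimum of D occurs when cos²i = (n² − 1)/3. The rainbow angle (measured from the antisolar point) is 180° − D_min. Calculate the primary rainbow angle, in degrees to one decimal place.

41.6°

cos²i = (1.78490 − 1)/3 = 0.26163; i = arccos(0.51150) = 59.236°.
sin r = sin 59.236°/1.336 = 0.64318; r = 40.029°.
D_min = 2·59.236° − 4·40.029° + 180° = 138.356°.
Rainbow angle = 180° − D_min = 41.644°.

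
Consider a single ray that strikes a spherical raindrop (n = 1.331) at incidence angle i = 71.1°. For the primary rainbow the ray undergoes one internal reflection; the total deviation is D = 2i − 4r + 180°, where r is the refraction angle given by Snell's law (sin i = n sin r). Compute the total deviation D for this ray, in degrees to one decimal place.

141.0°

sin r = sin 71.1° / 1.331 = 0.9461/1.331 = 0.7108; r = 45.30°.
D = 2·71.1° − 4·45.30° + 180° = 142.20° − 181.20° + 180° = 141.00°.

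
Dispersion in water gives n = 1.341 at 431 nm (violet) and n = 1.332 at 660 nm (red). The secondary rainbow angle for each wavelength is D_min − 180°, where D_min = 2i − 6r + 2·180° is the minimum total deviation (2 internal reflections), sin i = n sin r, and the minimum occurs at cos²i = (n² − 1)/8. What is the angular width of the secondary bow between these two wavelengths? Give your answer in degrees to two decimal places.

At 431 nm (n = 1.341): cos²i = 0.09979 → i = 71.586°, r = 45.034°, D_min = 232.966°, rainbow angle = 52.966°.
At 660 nm (n = 1.332): cos²i = 0.09678 → i = 71.875°, r = 45.520°, D_min = 230.628°, rainbow angle = 50.628°.
Angular width = |52.966° − 50.628°| = 2.337°.

2.34°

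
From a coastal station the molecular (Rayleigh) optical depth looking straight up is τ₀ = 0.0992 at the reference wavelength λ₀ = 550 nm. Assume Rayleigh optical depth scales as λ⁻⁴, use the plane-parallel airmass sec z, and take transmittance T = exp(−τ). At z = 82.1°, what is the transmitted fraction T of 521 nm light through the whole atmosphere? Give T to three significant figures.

sec 82.1° = 7.2757.
τ = 0.0992 × (550/521)⁴ × 7.2757 = 0.0992 × 1.2419 × 7.2757 = 0.8964.
T = exp(−0.8964) = 0.4081.

0.408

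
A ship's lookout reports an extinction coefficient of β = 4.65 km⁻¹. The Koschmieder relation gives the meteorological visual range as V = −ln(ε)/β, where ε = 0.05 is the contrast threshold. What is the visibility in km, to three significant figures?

0.644 km

V = −ln(0.05) / 4.65 = 2.996 / 4.65 = 0.6442 km.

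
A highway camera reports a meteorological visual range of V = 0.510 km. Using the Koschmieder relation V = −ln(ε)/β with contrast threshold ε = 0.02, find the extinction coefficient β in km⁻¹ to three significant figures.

7.67 km⁻¹

β = −ln(0.02) / V = 3.912 / 0.510 = 7.6706 km⁻¹.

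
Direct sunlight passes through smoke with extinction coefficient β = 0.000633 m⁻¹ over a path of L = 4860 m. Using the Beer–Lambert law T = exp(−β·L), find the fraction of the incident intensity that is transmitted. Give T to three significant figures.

0.0461

τ = β·L = 0.000633 × 4860 = 3.0764.
T = exp(−3.0764) = 0.0461.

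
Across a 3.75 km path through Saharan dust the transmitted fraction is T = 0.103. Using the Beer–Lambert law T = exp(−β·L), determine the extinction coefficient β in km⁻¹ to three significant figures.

0.606 km⁻¹

Beer–Lambert: T = exp(−βL) ⇒ β = −ln(T)/L = −ln(0.103)/3.75 = 2.2730/3.75 = 0.6061 km⁻¹.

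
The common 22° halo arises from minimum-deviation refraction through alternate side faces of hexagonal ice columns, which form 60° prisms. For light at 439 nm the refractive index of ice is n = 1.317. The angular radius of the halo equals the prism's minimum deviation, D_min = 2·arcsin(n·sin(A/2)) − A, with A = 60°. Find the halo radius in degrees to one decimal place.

22.4°

n·sin(A/2) = 1.317 × sin 30° = 1.317 × 0.5000 = 0.6585.
D_min = 2·arcsin(0.6585) − 60° = 2 × 41.186° − 60° = 22.371°.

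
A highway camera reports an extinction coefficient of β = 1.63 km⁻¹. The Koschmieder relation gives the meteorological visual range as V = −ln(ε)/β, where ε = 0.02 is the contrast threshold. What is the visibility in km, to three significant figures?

2.40 km

V = −ln(0.02) / 1.63 = 3.912 / 1.63 = 2.4000 km.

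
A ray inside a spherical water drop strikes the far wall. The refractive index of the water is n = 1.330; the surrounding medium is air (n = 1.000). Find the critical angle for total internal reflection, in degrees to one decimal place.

48.8°

sin θ_c = n_air / n = 1.000 / 1.330 = 0.7519.
θ_c = arcsin(0.7519) = 48.75°.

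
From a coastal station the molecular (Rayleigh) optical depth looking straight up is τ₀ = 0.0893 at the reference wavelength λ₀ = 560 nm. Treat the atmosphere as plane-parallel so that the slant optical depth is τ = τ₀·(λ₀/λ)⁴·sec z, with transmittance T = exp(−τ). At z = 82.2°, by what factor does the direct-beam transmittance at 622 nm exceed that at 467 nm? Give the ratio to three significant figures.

2.53

Airmass: sec 82.2° = 7.3684.
τ(622 nm) = 0.0893 × (560/622)⁴ × 7.3684 = 0.0893 × 0.6570 × 7.3684 = 0.4323.
τ(467 nm) = 0.0893 × (560/467)⁴ × 7.3684 = 0.0893 × 2.0677 × 7.3684 = 1.3605.
T(622)/T(467) = exp(τ_B − τ_A) = exp(0.9282) = 2.5299.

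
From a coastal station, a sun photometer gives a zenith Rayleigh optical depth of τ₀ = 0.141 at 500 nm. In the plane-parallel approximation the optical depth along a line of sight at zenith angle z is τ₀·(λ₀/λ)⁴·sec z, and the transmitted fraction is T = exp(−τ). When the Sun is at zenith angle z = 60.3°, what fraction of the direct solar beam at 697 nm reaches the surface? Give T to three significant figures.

0.927

sec 60.3° = 2.0183.
τ = 0.141 × (500/697)⁴ × 2.0183 = 0.141 × 0.2648 × 2.0183 = 0.0754.
T = exp(−0.0754) = 0.9274.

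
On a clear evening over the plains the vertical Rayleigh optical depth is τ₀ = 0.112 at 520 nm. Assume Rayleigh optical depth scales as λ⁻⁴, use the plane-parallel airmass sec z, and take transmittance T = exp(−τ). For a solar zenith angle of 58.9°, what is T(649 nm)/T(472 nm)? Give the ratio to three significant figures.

1.26

Airmass: sec 58.9° = 1.9360.
τ(649 nm) = 0.112 × (520/649)⁴ × 1.9360 = 0.112 × 0.4121 × 1.9360 = 0.0894.
τ(472 nm) = 0.112 × (520/472)⁴ × 1.9360 = 0.112 × 1.4731 × 1.9360 = 0.3194.
T(649)/T(472) = exp(τ_B − τ_A) = exp(0.2301) = 1.2587.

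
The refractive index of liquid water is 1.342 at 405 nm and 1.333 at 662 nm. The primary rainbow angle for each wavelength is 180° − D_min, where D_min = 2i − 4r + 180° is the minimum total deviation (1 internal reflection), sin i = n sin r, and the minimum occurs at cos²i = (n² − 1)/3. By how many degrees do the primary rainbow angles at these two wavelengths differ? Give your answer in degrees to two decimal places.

1.29°

At 405 nm (n = 1.342): cos²i = 0.26699 → i = 58.888°, r = 39.641°, D_min = 139.213°, rainbow angle = 40.787°.
At 662 nm (n = 1.333): cos²i = 0.25896 → i = 59.410°, r = 40.225°, D_min = 137.922°, rainbow angle = 42.078°.
Angular width = |40.787° − 42.078°| = 1.291°.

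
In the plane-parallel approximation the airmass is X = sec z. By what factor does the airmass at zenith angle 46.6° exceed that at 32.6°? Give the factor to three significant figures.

X(46.6°)/X(32.6°) = sec 46.6° / sec 32.6° = cos 32.6° / cos 46.6° = 0.8425/0.6871 = 1.2261.

1.23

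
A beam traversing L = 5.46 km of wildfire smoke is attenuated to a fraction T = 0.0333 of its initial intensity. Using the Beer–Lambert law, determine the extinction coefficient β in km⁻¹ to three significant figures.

0.623 km⁻¹

Beer–Lambert: T = exp(−βL) ⇒ β = −ln(T)/L = −ln(0.0333)/5.46 = 3.4022/5.46 = 0.6231 km⁻¹.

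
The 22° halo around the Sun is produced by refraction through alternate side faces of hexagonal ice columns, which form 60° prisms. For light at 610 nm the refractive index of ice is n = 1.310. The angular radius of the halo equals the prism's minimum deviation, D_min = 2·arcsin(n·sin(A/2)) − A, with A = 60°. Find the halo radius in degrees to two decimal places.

21.84°

n·sin(A/2) = 1.310 × sin 30° = 1.310 × 0.5000 = 0.6550.
D_min = 2·arcsin(0.6550) − 60° = 2 × 40.920° − 60° = 21.839°.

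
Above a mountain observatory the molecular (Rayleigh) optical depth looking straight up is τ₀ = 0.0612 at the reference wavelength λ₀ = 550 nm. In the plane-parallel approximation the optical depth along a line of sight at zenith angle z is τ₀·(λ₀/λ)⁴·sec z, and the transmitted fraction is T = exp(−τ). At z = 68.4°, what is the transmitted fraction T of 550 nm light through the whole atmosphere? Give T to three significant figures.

0.847

sec 68.4° = 2.7165.
τ = 0.0612 × (550/550)⁴ × 2.7165 = 0.0612 × 1.0000 × 2.7165 = 0.1662.
T = exp(−0.1662) = 0.8468.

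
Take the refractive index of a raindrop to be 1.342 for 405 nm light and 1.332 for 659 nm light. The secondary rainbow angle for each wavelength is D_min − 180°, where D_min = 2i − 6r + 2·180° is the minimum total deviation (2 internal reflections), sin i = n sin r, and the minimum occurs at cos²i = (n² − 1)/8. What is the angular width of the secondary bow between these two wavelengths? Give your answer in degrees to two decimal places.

At 405 nm (n = 1.342): cos²i = 0.10012 → i = 71.554°, r = 44.981°, D_min = 233.222°, rainbow angle = 53.222°.
At 659 nm (n = 1.332): cos²i = 0.09678 → i = 71.875°, r = 45.520°, D_min = 230.628°, rainbow angle = 50.628°.
Angular width = |53.222° − 50.628°| = 2.594°.

2.59°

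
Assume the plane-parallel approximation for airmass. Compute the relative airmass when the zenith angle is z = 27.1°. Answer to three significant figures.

1.12

X = sec z = 1/cos 27.1° = 1/0.8902 = 1.1233.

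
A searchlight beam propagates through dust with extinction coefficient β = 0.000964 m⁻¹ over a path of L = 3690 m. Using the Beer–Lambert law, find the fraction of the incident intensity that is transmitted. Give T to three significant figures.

τ = β·L = 0.000964 × 3690 = 3.5572.
T = exp(−3.5572) = 0.0285.

0.0285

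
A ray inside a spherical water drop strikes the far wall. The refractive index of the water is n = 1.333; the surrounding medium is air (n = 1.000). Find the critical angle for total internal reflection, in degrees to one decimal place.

sin θ_c = n_air / n = 1.000 / 1.333 = 0.7502.
θ_c = arcsin(0.7502) = 48.61°.

48.6°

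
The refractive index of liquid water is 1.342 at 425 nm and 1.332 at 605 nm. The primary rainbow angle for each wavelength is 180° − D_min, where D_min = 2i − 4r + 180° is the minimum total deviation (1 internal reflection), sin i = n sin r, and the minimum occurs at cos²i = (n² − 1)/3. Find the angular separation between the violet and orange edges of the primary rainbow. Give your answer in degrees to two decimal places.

At 425 nm (n = 1.342): cos²i = 0.26699 → i = 58.888°, r = 39.641°, D_min = 139.213°, rainbow angle = 40.787°.
At 605 nm (n = 1.332): cos²i = 0.25807 → i = 59.469°, r = 40.290°, D_min = 137.776°, rainbow angle = 42.224°.
Angular width = |40.787° − 42.224°| = 1.437°.

1.44°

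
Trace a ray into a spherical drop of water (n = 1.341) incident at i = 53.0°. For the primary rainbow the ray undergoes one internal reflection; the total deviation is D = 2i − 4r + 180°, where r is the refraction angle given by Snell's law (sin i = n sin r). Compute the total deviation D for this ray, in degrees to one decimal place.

sin r = sin 53.0° / 1.341 = 0.7986/1.341 = 0.5956; r = 36.55°.
D = 2·53.0° − 4·36.55° + 180° = 106.00° − 146.21° + 180° = 139.79°.

139.8°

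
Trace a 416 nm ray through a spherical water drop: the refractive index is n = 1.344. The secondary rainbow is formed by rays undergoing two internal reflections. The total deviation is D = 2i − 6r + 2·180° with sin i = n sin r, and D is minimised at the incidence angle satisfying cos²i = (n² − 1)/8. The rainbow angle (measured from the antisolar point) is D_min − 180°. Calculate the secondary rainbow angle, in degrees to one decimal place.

cos²i = (1.80634 − 1)/8 = 0.10079; i = arccos(0.31748) = 71.490°.
sin r = sin 71.490°/1.344 = 0.70555; r = 44.874°.
D_min = 2·71.490° − 6·44.874° + 360° = 233.733°.
Rainbow angle = D_min − 180° = 53.733°.

53.7°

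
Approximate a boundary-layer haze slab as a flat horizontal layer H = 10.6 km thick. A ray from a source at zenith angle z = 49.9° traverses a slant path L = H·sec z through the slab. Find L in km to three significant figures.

16.5 km

sec z = 1/cos 49.9° = 1.5525.
L = 10.6 × 1.5525 = 16.456 km.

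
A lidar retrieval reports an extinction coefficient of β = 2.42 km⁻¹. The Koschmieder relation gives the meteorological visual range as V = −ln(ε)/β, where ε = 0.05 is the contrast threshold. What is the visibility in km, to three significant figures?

V = −ln(0.05) / 2.42 = 2.996 / 2.42 = 1.2379 km.

1.24 km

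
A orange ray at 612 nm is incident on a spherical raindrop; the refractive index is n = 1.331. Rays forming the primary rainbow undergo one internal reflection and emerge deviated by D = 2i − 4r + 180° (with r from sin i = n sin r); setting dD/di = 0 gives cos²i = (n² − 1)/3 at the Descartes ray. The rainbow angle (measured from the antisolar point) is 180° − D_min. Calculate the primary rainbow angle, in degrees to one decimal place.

cos²i = (1.77156 − 1)/3 = 0.25719; i = arccos(0.50714) = 59.527°.
sin r = sin 59.527°/1.331 = 0.64753; r = 40.356°.
D_min = 2·59.527° − 4·40.356° + 180° = 137.630°.
Rainbow angle = 180° − D_min = 42.370°.

42.4°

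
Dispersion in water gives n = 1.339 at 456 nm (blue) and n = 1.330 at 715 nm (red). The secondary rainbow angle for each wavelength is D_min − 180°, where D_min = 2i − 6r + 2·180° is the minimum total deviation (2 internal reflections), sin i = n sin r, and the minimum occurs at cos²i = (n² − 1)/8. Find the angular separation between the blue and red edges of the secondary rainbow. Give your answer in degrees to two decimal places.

2.35°

At 456 nm (n = 1.339): cos²i = 0.09912 → i = 71.650°, r = 45.141°, D_min = 232.451°, rainbow angle = 52.451°.
At 715 nm (n = 1.330): cos²i = 0.09611 → i = 71.940°, r = 45.630°, D_min = 230.101°, rainbow angle = 50.101°.
Angular width = |52.451° − 50.101°| = 2.350°.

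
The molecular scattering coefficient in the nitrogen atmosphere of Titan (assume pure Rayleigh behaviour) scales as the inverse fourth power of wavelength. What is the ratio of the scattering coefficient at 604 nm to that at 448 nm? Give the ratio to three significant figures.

Rayleigh scattering ∝ λ⁻⁴, so the ratio of coefficients is the inverse fourth power of the wavelength ratio.
σ(604)/σ(448) = (448/604)⁴ = (0.7417)⁴ = 0.3027.

0.303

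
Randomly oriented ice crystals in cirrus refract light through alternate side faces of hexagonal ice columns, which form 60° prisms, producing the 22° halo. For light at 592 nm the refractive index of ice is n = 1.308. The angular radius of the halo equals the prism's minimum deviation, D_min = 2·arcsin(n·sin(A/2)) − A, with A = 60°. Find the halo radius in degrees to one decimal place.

21.7°

n·sin(A/2) = 1.308 × sin 30° = 1.308 × 0.5000 = 0.6540.
D_min = 2·arcsin(0.6540) − 60° = 2 × 40.844° − 60° = 21.688°.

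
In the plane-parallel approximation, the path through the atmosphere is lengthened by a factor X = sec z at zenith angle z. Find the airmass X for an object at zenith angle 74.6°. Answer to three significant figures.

X = sec z = 1/cos 74.6° = 1/0.2656 = 3.7657.

3.77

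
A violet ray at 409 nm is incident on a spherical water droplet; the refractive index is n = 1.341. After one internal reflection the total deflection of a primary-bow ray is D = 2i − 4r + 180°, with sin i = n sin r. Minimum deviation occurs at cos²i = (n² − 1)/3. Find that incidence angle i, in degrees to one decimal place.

58.9°

cos²i = (1.341² − 1)/3 = (1.79828 − 1)/3 = 0.26609.
cos i = 0.51584, so i = 58.946°.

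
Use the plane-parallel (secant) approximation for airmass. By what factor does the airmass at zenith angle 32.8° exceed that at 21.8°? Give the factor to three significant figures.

X(32.8°)/X(21.8°) = sec 32.8° / sec 21.8° = cos 21.8° / cos 32.8° = 0.9285/0.8406 = 1.1046.

1.10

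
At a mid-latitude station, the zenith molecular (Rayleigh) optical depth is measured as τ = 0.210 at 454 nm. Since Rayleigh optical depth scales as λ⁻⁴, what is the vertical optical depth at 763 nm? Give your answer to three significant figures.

τ(763 nm) = τ(454 nm) × (454/763)⁴ = 0.210 × (0.5950)⁴ = 0.210 × 0.1254 = 0.0263.

0.0263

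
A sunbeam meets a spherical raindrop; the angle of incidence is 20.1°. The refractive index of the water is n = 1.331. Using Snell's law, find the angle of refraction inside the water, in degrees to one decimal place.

Snell: sin θ_r = sin θ_i / n = sin 20.1° / 1.331 = 0.3437 / 1.331 = 0.2582.
θ_r = arcsin(0.2582) = 14.96°.

15.0°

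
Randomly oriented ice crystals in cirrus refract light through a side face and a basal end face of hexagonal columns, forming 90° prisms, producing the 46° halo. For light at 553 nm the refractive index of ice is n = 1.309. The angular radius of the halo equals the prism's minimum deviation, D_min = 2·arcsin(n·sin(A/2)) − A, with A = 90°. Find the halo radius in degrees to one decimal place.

45.5°

n·sin(A/2) = 1.309 × sin 45° = 1.309 × 0.7071 = 0.9256.
D_min = 2·arcsin(0.9256) − 90° = 2 × 67.759° − 90° = 45.519°.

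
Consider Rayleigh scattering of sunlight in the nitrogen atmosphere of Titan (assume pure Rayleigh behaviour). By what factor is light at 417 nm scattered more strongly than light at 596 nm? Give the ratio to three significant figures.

Rayleigh scattering ∝ λ⁻⁴, so the ratio of coefficients is the inverse fourth power of the wavelength ratio.
σ(417)/σ(596) = (596/417)⁴ = (1.4293)⁴ = 4.173.

4.17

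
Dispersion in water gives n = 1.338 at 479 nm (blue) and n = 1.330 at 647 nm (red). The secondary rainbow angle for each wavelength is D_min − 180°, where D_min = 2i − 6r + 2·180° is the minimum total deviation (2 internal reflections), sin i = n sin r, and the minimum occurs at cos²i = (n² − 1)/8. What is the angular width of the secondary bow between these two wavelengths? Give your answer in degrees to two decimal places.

2.09°

At 479 nm (n = 1.338): cos²i = 0.09878 → i = 71.682°, r = 45.195°, D_min = 232.193°, rainbow angle = 52.193°.
At 647 nm (n = 1.330): cos²i = 0.09611 → i = 71.940°, r = 45.630°, D_min = 230.101°, rainbow angle = 50.101°.
Angular width = |52.193° − 50.101°| = 2.092°.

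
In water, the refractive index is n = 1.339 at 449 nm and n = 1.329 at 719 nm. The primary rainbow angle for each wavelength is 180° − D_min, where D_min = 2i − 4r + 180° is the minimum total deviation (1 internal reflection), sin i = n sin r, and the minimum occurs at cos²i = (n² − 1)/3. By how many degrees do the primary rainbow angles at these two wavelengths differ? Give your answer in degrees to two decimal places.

At 449 nm (n = 1.339): cos²i = 0.26431 → i = 59.062°, r = 39.834°, D_min = 138.786°, rainbow angle = 41.214°.
At 719 nm (n = 1.329): cos²i = 0.25541 → i = 59.643°, r = 40.487°, D_min = 137.337°, rainbow angle = 42.663°.
Angular width = |41.214° − 42.663°| = 1.450°.

1.45°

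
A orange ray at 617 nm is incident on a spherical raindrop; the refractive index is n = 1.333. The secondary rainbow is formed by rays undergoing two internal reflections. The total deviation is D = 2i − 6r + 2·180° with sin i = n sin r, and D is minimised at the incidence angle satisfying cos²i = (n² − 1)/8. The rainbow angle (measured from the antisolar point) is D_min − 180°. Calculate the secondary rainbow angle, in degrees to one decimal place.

cos²i = (1.77689 − 1)/8 = 0.09711; i = arccos(0.31163) = 71.843°.
sin r = sin 71.843°/1.333 = 0.71283; r = 45.466°.
D_min = 2·71.843° − 6·45.466° + 360° = 230.891°.
Rainbow angle = D_min − 180° = 50.891°.

50.9°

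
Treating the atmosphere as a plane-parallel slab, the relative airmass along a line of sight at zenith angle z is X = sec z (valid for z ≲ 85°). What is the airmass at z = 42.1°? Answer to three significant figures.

1.35

X = sec z = 1/cos 42.1° = 1/0.7420 = 1.3478.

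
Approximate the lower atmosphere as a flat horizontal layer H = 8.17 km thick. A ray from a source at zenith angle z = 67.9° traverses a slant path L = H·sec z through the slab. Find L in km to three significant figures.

21.7 km

sec z = 1/cos 67.9° = 2.6580.
L = 8.17 × 2.6580 = 21.716 km.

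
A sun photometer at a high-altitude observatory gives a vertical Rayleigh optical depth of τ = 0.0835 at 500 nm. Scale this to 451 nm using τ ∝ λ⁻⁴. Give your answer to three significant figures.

0.126

τ(451 nm) = τ(500 nm) × (500/451)⁴ = 0.0835 × (1.1086)⁴ = 0.0835 × 1.5107 = 0.1261.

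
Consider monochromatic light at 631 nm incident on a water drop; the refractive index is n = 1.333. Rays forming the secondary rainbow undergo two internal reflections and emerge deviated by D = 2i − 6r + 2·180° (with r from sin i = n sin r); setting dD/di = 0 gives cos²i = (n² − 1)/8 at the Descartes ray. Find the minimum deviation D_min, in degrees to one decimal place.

230.9°

cos²i = (1.77689 − 1)/8 = 0.09711; i = arccos(0.31163) = 71.843°.
sin r = sin 71.843°/1.333 = 0.71283; r = 45.466°.
D_min = 2·71.843° − 6·45.466° + 360° = 230.891°.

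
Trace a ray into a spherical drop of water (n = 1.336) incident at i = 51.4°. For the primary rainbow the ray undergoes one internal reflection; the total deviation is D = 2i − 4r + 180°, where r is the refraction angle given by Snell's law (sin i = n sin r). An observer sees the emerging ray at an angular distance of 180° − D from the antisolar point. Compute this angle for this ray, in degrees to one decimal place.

40.4°

sin r = sin 51.4° / 1.336 = 0.7815/1.336 = 0.5850; r = 35.80°.
D = 2·51.4° − 4·35.80° + 180° = 102.80° − 143.20° + 180° = 139.60°.
Angle from antisolar point = 180° − D = 40.40°.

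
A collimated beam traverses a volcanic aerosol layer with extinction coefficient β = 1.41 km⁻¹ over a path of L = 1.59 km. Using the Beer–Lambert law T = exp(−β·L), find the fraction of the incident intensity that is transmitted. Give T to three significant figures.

τ = β·L = 1.41 × 1.59 = 2.2419.
T = exp(−2.2419) = 0.1063.

0.106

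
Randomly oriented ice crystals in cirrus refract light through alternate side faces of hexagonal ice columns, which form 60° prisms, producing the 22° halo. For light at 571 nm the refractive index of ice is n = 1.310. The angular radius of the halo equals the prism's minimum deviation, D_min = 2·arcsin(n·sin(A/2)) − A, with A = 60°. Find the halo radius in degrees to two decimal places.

21.84°

n·sin(A/2) = 1.310 × sin 30° = 1.310 × 0.5000 = 0.6550.
D_min = 2·arcsin(0.6550) − 60° = 2 × 40.920° − 60° = 21.839°.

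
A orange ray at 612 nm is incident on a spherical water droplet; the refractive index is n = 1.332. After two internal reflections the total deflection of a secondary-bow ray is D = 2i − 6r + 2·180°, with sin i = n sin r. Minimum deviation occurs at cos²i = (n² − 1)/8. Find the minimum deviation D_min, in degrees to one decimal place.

230.6°

cos²i = (1.77422 − 1)/8 = 0.09678; i = arccos(0.31109) = 71.875°.
sin r = sin 71.875°/1.332 = 0.71350; r = 45.520°.
D_min = 2·71.875° − 6·45.520° + 360° = 230.628°.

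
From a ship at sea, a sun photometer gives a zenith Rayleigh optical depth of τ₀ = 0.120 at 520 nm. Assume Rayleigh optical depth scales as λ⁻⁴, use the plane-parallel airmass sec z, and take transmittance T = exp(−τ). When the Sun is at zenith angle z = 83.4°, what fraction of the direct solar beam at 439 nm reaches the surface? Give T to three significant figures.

sec 83.4° = 8.7004.
τ = 0.120 × (520/439)⁴ × 8.7004 = 0.120 × 1.9686 × 8.7004 = 2.0553.
T = exp(−2.0553) = 0.1281.

0.128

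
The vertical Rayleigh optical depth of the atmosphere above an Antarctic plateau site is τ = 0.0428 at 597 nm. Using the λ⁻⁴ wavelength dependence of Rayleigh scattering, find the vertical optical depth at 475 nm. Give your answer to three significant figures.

τ(475 nm) = τ(597 nm) × (597/475)⁴ = 0.0428 × (1.2568)⁴ = 0.0428 × 2.4953 = 0.1068.

0.107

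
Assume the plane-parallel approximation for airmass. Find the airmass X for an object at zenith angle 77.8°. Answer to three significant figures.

X = sec z = 1/cos 77.8° = 1/0.2113 = 4.7321.

4.73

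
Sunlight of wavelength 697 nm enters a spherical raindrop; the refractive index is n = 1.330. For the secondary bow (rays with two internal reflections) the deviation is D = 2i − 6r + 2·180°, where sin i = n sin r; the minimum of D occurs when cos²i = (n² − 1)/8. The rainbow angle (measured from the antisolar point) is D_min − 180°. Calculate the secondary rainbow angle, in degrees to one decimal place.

50.1°

cos²i = (1.76890 − 1)/8 = 0.09611; i = arccos(0.31002) = 71.940°.
sin r = sin 71.940°/1.330 = 0.71483; r = 45.630°.
D_min = 2·71.940° − 6·45.630° + 360° = 230.101°.
Rainbow angle = D_min − 180° = 50.101°.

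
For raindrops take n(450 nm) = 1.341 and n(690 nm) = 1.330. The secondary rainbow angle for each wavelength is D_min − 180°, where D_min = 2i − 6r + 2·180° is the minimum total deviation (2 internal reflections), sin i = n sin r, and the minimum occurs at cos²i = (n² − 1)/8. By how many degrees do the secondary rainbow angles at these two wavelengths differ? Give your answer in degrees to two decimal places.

2.86°

At 450 nm (n = 1.341): cos²i = 0.09979 → i = 71.586°, r = 45.034°, D_min = 232.966°, rainbow angle = 52.966°.
At 690 nm (n = 1.330): cos²i = 0.09611 → i = 71.940°, r = 45.630°, D_min = 230.101°, rainbow angle = 50.101°.
Angular width = |52.966° − 50.101°| = 2.865°.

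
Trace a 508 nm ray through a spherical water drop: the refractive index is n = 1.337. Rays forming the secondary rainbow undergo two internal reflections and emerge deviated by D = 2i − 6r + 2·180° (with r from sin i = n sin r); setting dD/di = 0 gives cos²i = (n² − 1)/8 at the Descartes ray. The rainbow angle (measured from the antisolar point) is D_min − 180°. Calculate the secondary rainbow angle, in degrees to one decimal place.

cos²i = (1.78757 − 1)/8 = 0.09845; i = arccos(0.31376) = 71.714°.
sin r = sin 71.714°/1.337 = 0.71017; r = 45.249°.
D_min = 2·71.714° − 6·45.249° + 360° = 231.934°.
Rainbow angle = D_min − 180° = 51.934°.

51.9°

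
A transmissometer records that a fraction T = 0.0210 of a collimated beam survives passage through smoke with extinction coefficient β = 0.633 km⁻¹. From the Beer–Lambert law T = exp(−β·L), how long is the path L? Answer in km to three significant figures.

Beer–Lambert: T = exp(−βL) ⇒ L = −ln(T)/β = −ln(0.0210)/0.633 = 3.8632/0.633 = 6.103 km.

6.10 km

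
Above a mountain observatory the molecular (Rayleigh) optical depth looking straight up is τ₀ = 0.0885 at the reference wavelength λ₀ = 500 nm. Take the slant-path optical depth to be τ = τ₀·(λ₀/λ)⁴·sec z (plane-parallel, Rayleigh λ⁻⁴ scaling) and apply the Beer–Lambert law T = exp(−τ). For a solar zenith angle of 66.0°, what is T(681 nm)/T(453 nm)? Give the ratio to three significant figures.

Airmass: sec 66.0° = 2.4586.
τ(681 nm) = 0.0885 × (500/681)⁴ × 2.4586 = 0.0885 × 0.2906 × 2.4586 = 0.0632.
τ(453 nm) = 0.0885 × (500/453)⁴ × 2.4586 = 0.0885 × 1.4842 × 2.4586 = 0.3229.
T(681)/T(453) = exp(τ_B − τ_A) = exp(0.2597) = 1.2965.

1.30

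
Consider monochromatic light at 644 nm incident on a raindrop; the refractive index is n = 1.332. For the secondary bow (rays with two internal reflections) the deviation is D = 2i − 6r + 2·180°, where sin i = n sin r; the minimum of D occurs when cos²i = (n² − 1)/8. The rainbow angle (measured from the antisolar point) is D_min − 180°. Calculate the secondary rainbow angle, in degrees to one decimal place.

50.6°

cos²i = (1.77422 − 1)/8 = 0.09678; i = arccos(0.31109) = 71.875°.
sin r = sin 71.875°/1.332 = 0.71350; r = 45.520°.
D_min = 2·71.875° − 6·45.520° + 360° = 230.628°.
Rainbow angle = D_min − 180° = 50.628°.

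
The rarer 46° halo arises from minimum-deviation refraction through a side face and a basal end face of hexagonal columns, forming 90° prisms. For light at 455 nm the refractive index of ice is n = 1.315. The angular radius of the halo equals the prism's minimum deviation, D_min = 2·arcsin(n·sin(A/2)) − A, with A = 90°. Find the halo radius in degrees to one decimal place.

n·sin(A/2) = 1.315 × sin 45° = 1.315 × 0.7071 = 0.9298.
D_min = 2·arcsin(0.9298) − 90° = 2 × 68.411° − 90° = 46.821°.

46.8°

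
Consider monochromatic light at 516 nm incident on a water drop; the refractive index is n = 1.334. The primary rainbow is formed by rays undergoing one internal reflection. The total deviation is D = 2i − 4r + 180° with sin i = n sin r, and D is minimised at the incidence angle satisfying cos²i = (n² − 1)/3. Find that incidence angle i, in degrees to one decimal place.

59.4°

cos²i = (1.334² − 1)/3 = (1.77956 − 1)/3 = 0.25985.
cos i = 0.50976, so i = 59.352°.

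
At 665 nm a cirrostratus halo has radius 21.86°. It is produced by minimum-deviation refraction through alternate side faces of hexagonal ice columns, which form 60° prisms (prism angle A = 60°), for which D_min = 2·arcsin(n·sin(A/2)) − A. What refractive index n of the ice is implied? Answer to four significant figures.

Rearranging: n = sin((D_min + A)/2) / sin(A/2).
(D_min + A)/2 = (21.86° + 60°)/2 = 40.930°.
n = sin 40.930° / sin 30° = 0.6551 / 0.5000 = 1.3103.

1.310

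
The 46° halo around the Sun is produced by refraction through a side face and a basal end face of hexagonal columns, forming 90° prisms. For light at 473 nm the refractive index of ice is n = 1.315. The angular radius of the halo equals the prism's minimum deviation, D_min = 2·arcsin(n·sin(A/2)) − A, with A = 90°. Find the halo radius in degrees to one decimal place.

46.8°

n·sin(A/2) = 1.315 × sin 45° = 1.315 × 0.7071 = 0.9298.
D_min = 2·arcsin(0.9298) − 90° = 2 × 68.411° − 90° = 46.821°.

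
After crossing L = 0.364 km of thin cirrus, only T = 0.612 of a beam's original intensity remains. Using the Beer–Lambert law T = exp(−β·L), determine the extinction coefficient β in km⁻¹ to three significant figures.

1.35 km⁻¹

Beer–Lambert: T = exp(−βL) ⇒ β = −ln(T)/L = −ln(0.612)/0.364 = 0.4910/0.364 = 1.349 km⁻¹.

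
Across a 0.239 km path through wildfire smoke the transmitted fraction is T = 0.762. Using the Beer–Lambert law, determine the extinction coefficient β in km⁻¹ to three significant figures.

Beer–Lambert: T = exp(−βL) ⇒ β = −ln(T)/L = −ln(0.762)/0.239 = 0.2718/0.239 = 1.137 km⁻¹.

1.14 km⁻¹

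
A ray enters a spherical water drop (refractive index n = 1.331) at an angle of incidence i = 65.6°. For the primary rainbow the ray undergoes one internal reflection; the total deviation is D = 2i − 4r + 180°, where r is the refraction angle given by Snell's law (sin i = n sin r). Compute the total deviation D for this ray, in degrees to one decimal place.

sin r = sin 65.6° / 1.331 = 0.9107/1.331 = 0.6842; r = 43.17°.
D = 2·65.6° − 4·43.17° + 180° = 131.20° − 172.69° + 180° = 138.51°.

138.5°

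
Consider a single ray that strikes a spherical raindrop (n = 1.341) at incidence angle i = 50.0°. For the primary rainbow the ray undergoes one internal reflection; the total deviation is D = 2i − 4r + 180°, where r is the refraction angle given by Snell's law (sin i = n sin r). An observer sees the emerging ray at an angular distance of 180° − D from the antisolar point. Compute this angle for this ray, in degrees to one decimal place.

39.3°

sin r = sin 50.0° / 1.341 = 0.7660/1.341 = 0.5712; r = 34.84°.
D = 2·50.0° − 4·34.84° + 180° = 100.00° − 139.35° + 180° = 140.65°.
Angle from antisolar point = 180° − D = 39.35°.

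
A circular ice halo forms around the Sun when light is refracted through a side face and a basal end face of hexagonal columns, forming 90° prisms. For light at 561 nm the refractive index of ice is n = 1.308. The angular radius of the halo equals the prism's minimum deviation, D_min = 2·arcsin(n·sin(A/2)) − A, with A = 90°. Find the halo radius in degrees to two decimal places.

45.31°

n·sin(A/2) = 1.308 × sin 45° = 1.308 × 0.7071 = 0.9249.
D_min = 2·arcsin(0.9249) − 90° = 2 × 67.653° − 90° = 45.305°.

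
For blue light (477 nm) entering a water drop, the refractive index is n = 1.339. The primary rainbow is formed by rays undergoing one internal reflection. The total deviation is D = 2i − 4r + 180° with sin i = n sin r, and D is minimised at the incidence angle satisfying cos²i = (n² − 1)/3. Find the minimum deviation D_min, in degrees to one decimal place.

cos²i = (1.79292 − 1)/3 = 0.26431; i = arccos(0.51411) = 59.062°.
sin r = sin 59.062°/1.339 = 0.64057; r = 39.834°.
D_min = 2·59.062° − 4·39.834° + 180° = 138.786°.

138.8°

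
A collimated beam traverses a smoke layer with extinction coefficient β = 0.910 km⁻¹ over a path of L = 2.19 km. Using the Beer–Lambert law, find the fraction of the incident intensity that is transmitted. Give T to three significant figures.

0.136

τ = β·L = 0.910 × 2.19 = 1.9929.
T = exp(−1.9929) = 0.1363.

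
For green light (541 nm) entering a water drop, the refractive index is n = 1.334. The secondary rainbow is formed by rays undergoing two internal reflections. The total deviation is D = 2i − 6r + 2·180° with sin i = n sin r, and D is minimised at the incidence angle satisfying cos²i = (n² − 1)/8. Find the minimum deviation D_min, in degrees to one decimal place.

231.2°

cos²i = (1.77956 − 1)/8 = 0.09744; i = arccos(0.31216) = 71.810°.
sin r = sin 71.810°/1.334 = 0.71217; r = 45.411°.
D_min = 2·71.810° − 6·45.411° + 360° = 231.153°.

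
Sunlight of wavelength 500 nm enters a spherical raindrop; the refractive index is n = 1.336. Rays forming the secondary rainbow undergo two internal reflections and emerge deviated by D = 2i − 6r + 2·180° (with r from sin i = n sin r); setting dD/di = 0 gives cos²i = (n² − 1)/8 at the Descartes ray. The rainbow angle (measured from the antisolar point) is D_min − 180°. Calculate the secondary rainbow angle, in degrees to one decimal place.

51.7°

cos²i = (1.78490 − 1)/8 = 0.09811; i = arccos(0.31323) = 71.746°.
sin r = sin 71.746°/1.336 = 0.71084; r = 45.303°.
D_min = 2·71.746° − 6·45.303° + 360° = 231.674°.
Rainbow angle = D_min − 180° = 51.674°.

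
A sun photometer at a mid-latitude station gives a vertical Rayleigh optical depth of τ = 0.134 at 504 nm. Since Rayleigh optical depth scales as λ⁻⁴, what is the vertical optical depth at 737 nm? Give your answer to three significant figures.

0.0293

τ(737 nm) = τ(504 nm) × (504/737)⁴ = 0.134 × (0.6839)⁴ = 0.134 × 0.2187 = 0.0293.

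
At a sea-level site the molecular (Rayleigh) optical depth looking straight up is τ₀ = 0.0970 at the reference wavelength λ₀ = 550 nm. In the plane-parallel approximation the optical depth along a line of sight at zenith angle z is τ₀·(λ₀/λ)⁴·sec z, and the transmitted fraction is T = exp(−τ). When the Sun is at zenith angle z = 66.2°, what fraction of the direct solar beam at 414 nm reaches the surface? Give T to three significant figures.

0.473

sec 66.2° = 2.4780.
τ = 0.0970 × (550/414)⁴ × 2.4780 = 0.0970 × 3.1149 × 2.4780 = 0.7487.
T = exp(−0.7487) = 0.4730.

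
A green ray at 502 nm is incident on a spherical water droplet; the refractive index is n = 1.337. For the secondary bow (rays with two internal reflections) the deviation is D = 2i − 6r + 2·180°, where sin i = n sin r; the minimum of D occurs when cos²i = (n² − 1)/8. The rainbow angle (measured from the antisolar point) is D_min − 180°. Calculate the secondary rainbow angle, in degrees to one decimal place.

cos²i = (1.78757 − 1)/8 = 0.09845; i = arccos(0.31376) = 71.714°.
sin r = sin 71.714°/1.337 = 0.71017; r = 45.249°.
D_min = 2·71.714° − 6·45.249° + 360° = 231.934°.
Rainbow angle = D_min − 180° = 51.934°.

51.9°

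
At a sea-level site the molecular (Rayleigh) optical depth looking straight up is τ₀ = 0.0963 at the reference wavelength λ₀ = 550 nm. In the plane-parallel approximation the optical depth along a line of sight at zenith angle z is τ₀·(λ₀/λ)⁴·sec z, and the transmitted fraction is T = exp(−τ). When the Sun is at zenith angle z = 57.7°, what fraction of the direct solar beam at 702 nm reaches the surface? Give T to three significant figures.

sec 57.7° = 1.8714.
τ = 0.0963 × (550/702)⁴ × 1.8714 = 0.0963 × 0.3768 × 1.8714 = 0.0679.
T = exp(−0.0679) = 0.9343.

0.934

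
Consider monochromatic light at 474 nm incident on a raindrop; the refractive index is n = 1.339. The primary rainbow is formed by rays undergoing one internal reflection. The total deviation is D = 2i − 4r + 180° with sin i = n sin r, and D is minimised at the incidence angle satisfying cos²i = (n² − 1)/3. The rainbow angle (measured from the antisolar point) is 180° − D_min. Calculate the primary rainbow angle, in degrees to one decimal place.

41.2°

cos²i = (1.79292 − 1)/3 = 0.26431; i = arccos(0.51411) = 59.062°.
sin r = sin 59.062°/1.339 = 0.64057; r = 39.834°.
D_min = 2·59.062° − 4·39.834° + 180° = 138.786°.
Rainbow angle = 180° − D_min = 41.214°.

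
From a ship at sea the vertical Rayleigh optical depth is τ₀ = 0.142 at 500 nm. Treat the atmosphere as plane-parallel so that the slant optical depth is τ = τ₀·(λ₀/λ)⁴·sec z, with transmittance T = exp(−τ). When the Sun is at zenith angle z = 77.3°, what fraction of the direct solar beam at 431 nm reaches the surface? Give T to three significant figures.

0.310

sec 77.3° = 4.5486.
τ = 0.142 × (500/431)⁴ × 4.5486 = 0.142 × 1.8112 × 4.5486 = 1.1699.
T = exp(−1.1699) = 0.3104.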